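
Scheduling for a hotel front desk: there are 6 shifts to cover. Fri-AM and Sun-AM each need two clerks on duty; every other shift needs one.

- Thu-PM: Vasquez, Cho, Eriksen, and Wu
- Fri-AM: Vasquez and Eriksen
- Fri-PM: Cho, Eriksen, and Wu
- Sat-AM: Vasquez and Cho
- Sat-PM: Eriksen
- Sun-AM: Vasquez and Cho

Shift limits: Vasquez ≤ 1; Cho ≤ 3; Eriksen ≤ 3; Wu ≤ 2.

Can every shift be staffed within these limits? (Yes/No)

Total capacity is 9 and 8 slots are needed, so capacity alone doesn't rule it out.
Shifts {Fri-AM, Sun-AM} need 4 worker-slots in total, but the clerks available for any of those shifts (Vasquez, Cho, and Eriksen) can supply at most 3 among them. So no valid schedule exists.

No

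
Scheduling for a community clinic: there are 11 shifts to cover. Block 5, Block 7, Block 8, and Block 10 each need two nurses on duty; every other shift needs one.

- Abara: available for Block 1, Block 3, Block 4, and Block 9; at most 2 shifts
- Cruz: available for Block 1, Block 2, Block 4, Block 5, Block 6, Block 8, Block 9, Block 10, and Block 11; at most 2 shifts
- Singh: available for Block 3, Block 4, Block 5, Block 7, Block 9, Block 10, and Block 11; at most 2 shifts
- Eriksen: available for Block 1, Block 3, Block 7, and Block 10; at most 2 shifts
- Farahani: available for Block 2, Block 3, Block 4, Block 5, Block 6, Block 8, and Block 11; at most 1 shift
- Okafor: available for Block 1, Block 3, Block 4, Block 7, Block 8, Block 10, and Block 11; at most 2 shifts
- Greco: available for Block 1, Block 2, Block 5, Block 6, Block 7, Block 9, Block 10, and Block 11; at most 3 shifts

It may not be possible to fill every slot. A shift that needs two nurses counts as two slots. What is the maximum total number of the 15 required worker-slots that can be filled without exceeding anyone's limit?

14

Total capacity across all nurses is 2+2+2+2+1+2+3 = 14, and 15 slots are needed, so at most 14 can be filled.
An assignment achieving 14: Block 1→Abara, Block 2→Cruz, Block 3→Eriksen, Block 4→Okafor, Block 5→Singh+Greco, Block 6→Cruz, Block 7→Singh+Eriksen, Block 8→Farahani+Okafor, Block 9→Abara, Block 10→Greco, Block 11→Greco.
Loads: Abara 2/2, Cruz 2/2, Singh 2/2, Eriksen 2/2, Farahani 1/1, Okafor 2/2, Greco 3/3.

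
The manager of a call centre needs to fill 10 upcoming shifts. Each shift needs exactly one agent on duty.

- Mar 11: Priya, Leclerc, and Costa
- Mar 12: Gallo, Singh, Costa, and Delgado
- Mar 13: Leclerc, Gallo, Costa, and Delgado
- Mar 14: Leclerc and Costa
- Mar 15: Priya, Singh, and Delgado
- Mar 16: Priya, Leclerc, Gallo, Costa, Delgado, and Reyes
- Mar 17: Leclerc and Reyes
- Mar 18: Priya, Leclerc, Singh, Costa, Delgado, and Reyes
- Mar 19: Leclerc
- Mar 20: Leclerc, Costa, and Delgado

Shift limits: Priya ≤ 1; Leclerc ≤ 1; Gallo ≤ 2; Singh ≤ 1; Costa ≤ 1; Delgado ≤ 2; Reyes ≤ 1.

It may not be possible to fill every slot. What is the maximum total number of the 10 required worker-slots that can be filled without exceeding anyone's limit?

Total capacity across all agents is 1+1+2+1+1+2+1 = 9, and 10 slots are needed, so at most 9 can be filled.
An assignment achieving 9: Mar 11→Priya, Mar 12→Gallo, Mar 13→Gallo, Mar 14→Costa, Mar 15→Singh, Mar 16→Delgado, Mar 17→Reyes, Mar 19→Leclerc, Mar 20→Delgado.
Loads: Priya 1/1, Leclerc 1/1, Gallo 2/2, Singh 1/1, Costa 1/1, Delgado 2/2, Reyes 1/1.

9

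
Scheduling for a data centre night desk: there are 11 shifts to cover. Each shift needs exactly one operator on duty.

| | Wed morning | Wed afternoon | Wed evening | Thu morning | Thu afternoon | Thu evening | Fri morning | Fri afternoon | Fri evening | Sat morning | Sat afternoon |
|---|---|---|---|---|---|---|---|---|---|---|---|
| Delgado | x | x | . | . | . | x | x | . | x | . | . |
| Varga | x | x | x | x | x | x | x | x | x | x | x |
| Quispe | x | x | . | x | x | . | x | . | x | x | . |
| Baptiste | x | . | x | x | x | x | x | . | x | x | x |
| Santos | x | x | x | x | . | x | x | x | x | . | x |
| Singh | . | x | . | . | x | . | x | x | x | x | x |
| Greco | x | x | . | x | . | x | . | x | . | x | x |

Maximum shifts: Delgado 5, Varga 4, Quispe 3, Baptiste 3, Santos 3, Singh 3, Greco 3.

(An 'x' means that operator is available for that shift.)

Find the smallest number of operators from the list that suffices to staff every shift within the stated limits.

11 slots to fill and no one can take more than 5, so at least ⌈11/5⌉ = 3 operators are needed.
Delgado, Varga, and Quispe alone can cover everything: Wed morning→Delgado, Wed afternoon→Delgado, Wed evening→Varga, Thu morning→Varga, Thu afternoon→Quispe, Thu evening→Delgado, Fri morning→Delgado, Fri afternoon→Varga, Fri evening→Delgado, Sat morning→Quispe, Sat afternoon→Varga.

3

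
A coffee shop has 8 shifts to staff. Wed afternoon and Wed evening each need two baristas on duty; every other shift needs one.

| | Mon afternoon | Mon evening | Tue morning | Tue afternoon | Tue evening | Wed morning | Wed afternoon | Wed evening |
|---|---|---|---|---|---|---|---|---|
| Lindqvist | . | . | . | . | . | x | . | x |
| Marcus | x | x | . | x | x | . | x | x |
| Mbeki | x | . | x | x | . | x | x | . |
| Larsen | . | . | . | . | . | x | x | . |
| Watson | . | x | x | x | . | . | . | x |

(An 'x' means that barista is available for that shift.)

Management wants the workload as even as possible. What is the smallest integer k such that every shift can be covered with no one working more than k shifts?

3

With 5 baristas and 10 worker-slots to fill, someone must work at least ⌈10/5⌉ = 2 shifts, so k ≥ 2.
k = 2 is infeasible (exhaustive check).
k = 3 works: Mon afternoon→Marcus, Mon evening→Marcus, Tue morning→Mbeki, Tue afternoon→Mbeki, Tue evening→Marcus, Wed morning→Lindqvist, Wed afternoon→Mbeki+Larsen, Wed evening→Lindqvist+Watson.
Loads: Lindqvist 2, Marcus 3, Mbeki 3, Larsen 1, Watson 1 — all ≤ 3.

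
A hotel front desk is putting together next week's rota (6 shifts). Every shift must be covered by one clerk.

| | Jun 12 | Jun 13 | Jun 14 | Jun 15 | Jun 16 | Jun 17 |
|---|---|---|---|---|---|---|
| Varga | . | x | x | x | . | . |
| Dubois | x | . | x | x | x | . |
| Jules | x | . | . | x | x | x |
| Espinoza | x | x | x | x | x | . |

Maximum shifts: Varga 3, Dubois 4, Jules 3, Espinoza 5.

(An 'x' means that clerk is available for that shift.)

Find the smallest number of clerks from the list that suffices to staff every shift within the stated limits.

2

6 slots to fill and no one can take more than 5, so at least ⌈6/5⌉ = 2 clerks are needed.
Varga and Jules alone can cover everything: Jun 12→Jules, Jun 13→Varga, Jun 14→Varga, Jun 15→Varga, Jun 16→Jules, Jun 17→Jules.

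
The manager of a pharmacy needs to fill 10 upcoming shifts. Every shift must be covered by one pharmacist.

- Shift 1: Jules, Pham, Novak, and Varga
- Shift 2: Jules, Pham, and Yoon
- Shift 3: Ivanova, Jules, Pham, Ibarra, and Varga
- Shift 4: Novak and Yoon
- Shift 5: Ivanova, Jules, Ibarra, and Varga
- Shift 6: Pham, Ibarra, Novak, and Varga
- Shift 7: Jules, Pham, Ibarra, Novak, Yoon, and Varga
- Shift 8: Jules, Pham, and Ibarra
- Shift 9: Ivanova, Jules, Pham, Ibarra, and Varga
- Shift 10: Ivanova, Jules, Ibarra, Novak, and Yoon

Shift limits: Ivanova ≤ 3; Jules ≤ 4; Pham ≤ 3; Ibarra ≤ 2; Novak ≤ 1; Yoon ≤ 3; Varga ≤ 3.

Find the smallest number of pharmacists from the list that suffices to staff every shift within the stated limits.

10 slots to fill and no one can take more than 4, so at least ⌈10/4⌉ = 3 pharmacists are needed.
Jules, Pham, and Yoon alone can cover everything: Shift 1→Jules, Shift 2→Pham, Shift 3→Jules, Shift 4→Yoon, Shift 5→Jules, Shift 6→Pham, Shift 7→Yoon, Shift 8→Jules, Shift 9→Pham, Shift 10→Yoon.

3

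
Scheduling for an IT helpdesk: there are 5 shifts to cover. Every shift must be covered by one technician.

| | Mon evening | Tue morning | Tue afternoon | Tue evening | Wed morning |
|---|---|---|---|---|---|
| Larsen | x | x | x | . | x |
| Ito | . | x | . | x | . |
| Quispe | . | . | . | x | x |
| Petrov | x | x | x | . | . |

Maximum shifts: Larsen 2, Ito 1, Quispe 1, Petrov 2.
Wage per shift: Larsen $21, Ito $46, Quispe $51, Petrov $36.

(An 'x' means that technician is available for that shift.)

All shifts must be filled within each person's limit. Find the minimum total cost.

Picking the cheapest available technician for each shift independently would cost $130, but that ignores the shift limits.
An optimal schedule: Mon evening→Larsen, Tue morning→Petrov, Tue afternoon→Petrov, Tue evening→Ito, Wed morning→Larsen.
Total: 21 + 36 + 36 + 46 + 21 = $160.

$160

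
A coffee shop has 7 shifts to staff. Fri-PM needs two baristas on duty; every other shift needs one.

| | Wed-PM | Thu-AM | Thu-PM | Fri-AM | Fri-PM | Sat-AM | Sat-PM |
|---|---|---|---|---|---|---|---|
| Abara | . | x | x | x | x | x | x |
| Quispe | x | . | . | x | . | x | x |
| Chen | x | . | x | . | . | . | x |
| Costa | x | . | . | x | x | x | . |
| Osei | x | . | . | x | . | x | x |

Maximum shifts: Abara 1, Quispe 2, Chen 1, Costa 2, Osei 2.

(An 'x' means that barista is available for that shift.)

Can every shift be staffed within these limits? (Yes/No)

Total capacity is 8 and 8 slots are needed, so capacity alone doesn't rule it out.
Shifts {Thu-AM, Fri-PM} need 3 worker-slots in total, but the baristas available for any of those shifts (Abara and Costa) can supply at most 2 among them. So no valid schedule exists.

No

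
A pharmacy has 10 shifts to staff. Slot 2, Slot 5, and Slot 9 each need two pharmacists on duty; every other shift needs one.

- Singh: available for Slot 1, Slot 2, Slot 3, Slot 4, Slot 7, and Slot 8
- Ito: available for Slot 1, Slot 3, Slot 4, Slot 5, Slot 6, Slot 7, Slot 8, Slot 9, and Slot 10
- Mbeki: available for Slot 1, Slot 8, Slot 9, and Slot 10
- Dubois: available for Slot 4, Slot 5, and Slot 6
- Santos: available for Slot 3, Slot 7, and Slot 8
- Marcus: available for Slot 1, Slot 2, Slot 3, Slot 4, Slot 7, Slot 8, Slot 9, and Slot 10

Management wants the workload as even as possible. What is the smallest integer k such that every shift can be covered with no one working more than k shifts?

3

With 6 pharmacists and 13 worker-slots to fill, someone must work at least ⌈13/6⌉ = 3 shifts, so k ≥ 3.
k = 3 works: Slot 1→Singh, Slot 2→Singh+Marcus, Slot 3→Singh, Slot 4→Dubois, Slot 5→Ito+Dubois, Slot 6→Ito, Slot 7→Santos, Slot 8→Mbeki, Slot 9→Ito+Mbeki, Slot 10→Mbeki.
Loads: Singh 3, Ito 3, Mbeki 3, Dubois 2, Santos 1, Marcus 1 — all ≤ 3.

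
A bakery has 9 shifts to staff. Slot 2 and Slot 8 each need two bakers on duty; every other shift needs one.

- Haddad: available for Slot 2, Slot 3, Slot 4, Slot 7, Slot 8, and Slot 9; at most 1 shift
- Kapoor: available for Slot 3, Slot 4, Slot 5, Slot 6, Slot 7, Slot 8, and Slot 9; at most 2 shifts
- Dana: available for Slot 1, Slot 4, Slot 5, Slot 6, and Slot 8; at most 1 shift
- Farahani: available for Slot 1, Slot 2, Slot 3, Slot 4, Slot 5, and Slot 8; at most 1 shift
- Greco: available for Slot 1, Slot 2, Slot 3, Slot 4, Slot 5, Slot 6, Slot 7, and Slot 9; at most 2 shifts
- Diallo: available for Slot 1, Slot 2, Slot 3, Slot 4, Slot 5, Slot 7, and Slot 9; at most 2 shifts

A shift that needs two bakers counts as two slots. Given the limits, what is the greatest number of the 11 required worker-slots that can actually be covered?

9

Total capacity across all bakers is 1+2+1+1+2+2 = 9, and 11 slots are needed, so at most 9 can be filled.
An assignment achieving 9: Slot 1→Dana, Slot 2→Haddad+Farahani, Slot 3→Greco, Slot 4→Diallo, Slot 5→Diallo, Slot 6→Kapoor, Slot 7→Kapoor, Slot 9→Greco.
Loads: Haddad 1/1, Kapoor 2/2, Dana 1/1, Farahani 1/1, Greco 2/2, Diallo 2/2.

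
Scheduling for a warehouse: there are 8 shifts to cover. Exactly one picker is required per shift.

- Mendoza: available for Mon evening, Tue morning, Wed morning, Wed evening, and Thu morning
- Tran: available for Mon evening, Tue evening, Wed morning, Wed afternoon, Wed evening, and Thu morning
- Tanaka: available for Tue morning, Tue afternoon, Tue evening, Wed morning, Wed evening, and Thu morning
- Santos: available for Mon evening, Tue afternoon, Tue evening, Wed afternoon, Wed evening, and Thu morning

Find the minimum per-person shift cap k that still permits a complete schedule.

With 4 pickers and 8 worker-slots to fill, someone must work at least ⌈8/4⌉ = 2 shifts, so k ≥ 2.
k = 2 works: Mon evening→Mendoza, Tue morning→Mendoza, Tue afternoon→Tanaka, Tue evening→Tran, Wed morning→Tanaka, Wed afternoon→Tran, Wed evening→Santos, Thu morning→Santos.
Loads: Mendoza 2, Tran 2, Tanaka 2, Santos 2 — all ≤ 2.

2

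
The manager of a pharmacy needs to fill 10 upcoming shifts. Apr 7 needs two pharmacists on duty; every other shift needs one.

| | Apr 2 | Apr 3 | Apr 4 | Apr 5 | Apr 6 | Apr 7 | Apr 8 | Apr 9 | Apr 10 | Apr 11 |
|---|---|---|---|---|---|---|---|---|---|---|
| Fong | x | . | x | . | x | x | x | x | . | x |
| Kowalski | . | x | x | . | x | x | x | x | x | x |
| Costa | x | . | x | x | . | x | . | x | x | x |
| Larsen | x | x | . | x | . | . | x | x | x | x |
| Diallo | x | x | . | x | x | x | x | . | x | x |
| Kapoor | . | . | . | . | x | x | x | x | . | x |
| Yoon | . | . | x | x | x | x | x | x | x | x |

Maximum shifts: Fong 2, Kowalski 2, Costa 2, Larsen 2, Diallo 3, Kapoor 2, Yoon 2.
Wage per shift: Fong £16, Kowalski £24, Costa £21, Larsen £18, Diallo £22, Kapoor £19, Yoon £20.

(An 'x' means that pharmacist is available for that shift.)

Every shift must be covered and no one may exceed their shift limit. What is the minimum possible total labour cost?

Picking the cheapest available pharmacist for each shift independently would cost £185, but that ignores the shift limits.
An optimal schedule: Apr 2→Fong, Apr 3→Larsen, Apr 4→Fong, Apr 5→Larsen, Apr 6→Kapoor, Apr 7→Costa+Diallo, Apr 8→Kapoor, Apr 9→Yoon, Apr 10→Yoon, Apr 11→Costa.
Total: 16 + 18 + 16 + 18 + 19 + 21 + 22 + 19 + 20 + 20 + 21 = £210.

£210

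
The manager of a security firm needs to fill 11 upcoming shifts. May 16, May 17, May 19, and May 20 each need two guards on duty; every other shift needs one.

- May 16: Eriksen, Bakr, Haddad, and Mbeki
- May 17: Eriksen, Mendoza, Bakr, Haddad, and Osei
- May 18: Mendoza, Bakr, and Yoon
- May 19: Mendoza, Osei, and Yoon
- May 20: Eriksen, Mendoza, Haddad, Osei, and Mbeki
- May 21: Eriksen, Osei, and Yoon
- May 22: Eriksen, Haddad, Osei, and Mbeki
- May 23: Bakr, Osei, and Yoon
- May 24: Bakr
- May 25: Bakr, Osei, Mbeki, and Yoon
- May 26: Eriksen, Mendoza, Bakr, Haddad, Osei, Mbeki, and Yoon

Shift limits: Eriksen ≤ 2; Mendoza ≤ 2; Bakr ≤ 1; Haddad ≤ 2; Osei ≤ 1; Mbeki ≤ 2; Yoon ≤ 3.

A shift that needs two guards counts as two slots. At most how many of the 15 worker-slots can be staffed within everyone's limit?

Total capacity across all guards is 2+2+1+2+1+2+3 = 13, and 15 slots are needed, so at most 13 can be filled.
An assignment achieving 13: May 16→Eriksen+Haddad, May 17→Haddad, May 18→Mendoza, May 19→Mendoza+Osei, May 20→Mbeki, May 21→Eriksen, May 22→Mbeki, May 23→Yoon, May 24→Bakr, May 25→Yoon, May 26→Yoon.
Loads: Eriksen 2/2, Mendoza 2/2, Bakr 1/1, Haddad 2/2, Osei 1/1, Mbeki 2/2, Yoon 3/3.

13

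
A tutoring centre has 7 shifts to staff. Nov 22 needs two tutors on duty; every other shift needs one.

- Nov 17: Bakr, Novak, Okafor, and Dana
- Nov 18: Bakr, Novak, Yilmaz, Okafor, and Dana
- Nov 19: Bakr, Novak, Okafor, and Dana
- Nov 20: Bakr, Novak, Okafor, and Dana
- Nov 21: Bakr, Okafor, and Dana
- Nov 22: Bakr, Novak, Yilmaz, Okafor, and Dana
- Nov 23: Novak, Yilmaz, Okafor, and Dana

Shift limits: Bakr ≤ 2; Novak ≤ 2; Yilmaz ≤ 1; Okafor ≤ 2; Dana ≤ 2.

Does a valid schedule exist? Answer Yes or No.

One valid schedule: Nov 17→Bakr, Nov 18→Okafor, Nov 19→Novak, Nov 20→Novak, Nov 21→Bakr, Nov 22→Okafor+Dana, Nov 23→Yilmaz.
Loads: Bakr 2/2, Novak 2/2, Yilmaz 1/1, Okafor 2/2, Dana 1/2 — all within limits.

Yes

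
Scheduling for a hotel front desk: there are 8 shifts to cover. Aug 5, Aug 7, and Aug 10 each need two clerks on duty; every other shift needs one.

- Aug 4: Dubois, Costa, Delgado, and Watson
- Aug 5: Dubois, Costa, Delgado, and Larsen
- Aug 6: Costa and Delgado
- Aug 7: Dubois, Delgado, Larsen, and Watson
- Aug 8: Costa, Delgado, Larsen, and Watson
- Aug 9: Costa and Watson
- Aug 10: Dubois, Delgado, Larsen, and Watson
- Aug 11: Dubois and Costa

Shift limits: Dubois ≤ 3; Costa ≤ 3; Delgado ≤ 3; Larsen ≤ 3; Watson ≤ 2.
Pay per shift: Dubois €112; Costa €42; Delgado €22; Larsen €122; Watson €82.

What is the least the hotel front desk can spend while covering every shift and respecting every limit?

€692

Picking the cheapest available clerk for each shift independently would cost €422, but that ignores the shift limits.
An optimal schedule: Aug 4→Delgado, Aug 5→Costa+Dubois, Aug 6→Delgado, Aug 7→Watson+Dubois, Aug 8→Delgado, Aug 9→Costa, Aug 10→Watson+Dubois, Aug 11→Costa.
Total: 22 + 42 + 112 + 22 + 82 + 112 + 22 + 42 + 82 + 112 + 42 = €692.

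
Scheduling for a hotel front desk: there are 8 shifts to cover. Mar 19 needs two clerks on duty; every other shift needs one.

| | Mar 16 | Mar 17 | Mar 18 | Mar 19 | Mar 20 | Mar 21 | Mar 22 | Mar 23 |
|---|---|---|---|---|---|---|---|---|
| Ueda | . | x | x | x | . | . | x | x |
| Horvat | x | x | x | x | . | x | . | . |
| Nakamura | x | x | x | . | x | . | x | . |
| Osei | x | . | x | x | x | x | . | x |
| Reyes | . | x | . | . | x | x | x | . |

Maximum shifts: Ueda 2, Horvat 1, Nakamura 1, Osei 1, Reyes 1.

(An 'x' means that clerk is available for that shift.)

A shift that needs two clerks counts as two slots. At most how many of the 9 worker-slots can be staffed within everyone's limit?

Total capacity across all clerks is 2+1+1+1+1 = 6, and 9 slots are needed, so at most 6 can be filled.
An assignment achieving 6: Mar 16→Horvat, Mar 19→Ueda+Osei, Mar 20→Nakamura, Mar 21→Reyes, Mar 23→Ueda.
Loads: Ueda 2/2, Horvat 1/1, Nakamura 1/1, Osei 1/1, Reyes 1/1.

6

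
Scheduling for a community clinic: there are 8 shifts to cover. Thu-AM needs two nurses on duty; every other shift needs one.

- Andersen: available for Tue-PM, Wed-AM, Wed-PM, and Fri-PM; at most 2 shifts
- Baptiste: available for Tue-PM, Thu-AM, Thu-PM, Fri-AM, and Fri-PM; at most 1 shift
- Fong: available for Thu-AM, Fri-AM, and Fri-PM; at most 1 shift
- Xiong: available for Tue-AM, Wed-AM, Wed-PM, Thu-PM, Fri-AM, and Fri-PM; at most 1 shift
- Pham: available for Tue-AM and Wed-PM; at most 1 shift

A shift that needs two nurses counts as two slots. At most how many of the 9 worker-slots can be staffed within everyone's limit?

6

Total capacity across all nurses is 2+1+1+1+1 = 6, and 9 slots are needed, so at most 6 can be filled.
An assignment achieving 6: Tue-AM→Xiong, Tue-PM→Andersen, Wed-AM→Andersen, Wed-PM→Pham, Thu-AM→Baptiste+Fong.
Loads: Andersen 2/2, Baptiste 1/1, Fong 1/1, Xiong 1/1, Pham 1/1.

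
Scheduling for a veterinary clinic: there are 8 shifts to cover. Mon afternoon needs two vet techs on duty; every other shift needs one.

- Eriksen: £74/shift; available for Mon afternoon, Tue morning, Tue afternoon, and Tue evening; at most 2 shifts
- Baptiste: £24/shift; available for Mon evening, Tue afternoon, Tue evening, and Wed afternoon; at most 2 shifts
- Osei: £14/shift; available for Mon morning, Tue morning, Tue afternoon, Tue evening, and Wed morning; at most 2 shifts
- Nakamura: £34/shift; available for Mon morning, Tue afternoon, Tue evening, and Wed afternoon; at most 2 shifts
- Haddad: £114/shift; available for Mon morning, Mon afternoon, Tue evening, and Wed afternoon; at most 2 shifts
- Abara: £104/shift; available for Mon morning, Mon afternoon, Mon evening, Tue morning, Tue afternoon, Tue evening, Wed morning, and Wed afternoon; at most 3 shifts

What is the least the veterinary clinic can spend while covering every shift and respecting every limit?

Picking the cheapest available vet tech for each shift independently would cost £296, but that ignores the shift limits.
An optimal schedule: Mon morning→Nakamura, Mon afternoon→Eriksen+Abara, Mon evening→Baptiste, Tue morning→Osei, Tue afternoon→Nakamura, Tue evening→Eriksen, Wed morning→Osei, Wed afternoon→Baptiste.
Total: 34 + 74 + 104 + 24 + 14 + 34 + 74 + 14 + 24 = £396.

£396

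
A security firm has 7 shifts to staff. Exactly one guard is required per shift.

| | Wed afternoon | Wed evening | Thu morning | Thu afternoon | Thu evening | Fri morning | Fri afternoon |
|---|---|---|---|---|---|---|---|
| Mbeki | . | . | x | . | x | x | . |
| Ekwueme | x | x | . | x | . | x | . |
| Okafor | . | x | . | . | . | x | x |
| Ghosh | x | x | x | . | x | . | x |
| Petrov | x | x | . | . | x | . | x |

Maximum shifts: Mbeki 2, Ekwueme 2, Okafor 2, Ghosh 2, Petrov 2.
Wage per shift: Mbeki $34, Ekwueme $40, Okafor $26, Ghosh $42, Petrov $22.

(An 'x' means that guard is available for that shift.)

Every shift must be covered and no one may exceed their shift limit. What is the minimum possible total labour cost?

Thu afternoon can only be covered by Ekwueme, so that assignment is forced.
Picking the cheapest available guard for each shift independently would cost $188, but that ignores the shift limits.
An optimal schedule: Wed afternoon→Petrov, Wed evening→Okafor, Thu morning→Mbeki, Thu afternoon→Ekwueme, Thu evening→Petrov, Fri morning→Mbeki, Fri afternoon→Okafor.
Total: 22 + 26 + 34 + 40 + 22 + 34 + 26 = $204.

$204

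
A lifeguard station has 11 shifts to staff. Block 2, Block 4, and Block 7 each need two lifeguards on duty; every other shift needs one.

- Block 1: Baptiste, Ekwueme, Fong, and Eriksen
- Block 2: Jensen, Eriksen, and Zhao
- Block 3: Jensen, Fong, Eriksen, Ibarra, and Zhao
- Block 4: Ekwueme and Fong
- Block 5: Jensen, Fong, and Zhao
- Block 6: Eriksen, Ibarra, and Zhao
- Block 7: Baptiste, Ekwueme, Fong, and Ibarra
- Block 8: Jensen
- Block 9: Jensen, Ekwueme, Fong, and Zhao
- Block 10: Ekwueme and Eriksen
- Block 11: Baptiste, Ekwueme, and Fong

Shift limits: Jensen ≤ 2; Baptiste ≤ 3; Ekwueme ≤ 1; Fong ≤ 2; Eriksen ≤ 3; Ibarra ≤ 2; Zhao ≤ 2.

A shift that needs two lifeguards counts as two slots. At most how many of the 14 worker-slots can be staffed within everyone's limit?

Total capacity across all lifeguards is 2+3+1+2+3+2+2 = 15, and 14 slots are needed, so at most 14 can be filled.
An assignment achieving 14: Block 1→Baptiste, Block 2→Jensen+Eriksen, Block 3→Ibarra, Block 4→Ekwueme+Fong, Block 5→Fong, Block 6→Eriksen, Block 7→Baptiste+Ibarra, Block 8→Jensen, Block 9→Zhao, Block 10→Eriksen, Block 11→Baptiste.
Loads: Jensen 2/2, Baptiste 3/3, Ekwueme 1/1, Fong 2/2, Eriksen 3/3, Ibarra 2/2, Zhao 1/2.

14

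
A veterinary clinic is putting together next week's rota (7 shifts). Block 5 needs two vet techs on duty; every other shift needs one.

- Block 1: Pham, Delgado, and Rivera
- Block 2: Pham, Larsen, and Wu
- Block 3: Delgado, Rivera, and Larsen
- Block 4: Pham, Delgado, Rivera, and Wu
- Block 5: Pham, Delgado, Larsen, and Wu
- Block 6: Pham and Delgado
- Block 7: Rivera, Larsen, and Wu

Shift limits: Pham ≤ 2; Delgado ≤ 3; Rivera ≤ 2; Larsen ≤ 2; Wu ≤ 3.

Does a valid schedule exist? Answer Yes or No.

Yes

One valid schedule: Block 1→Pham, Block 2→Larsen, Block 3→Delgado, Block 4→Delgado, Block 5→Delgado+Larsen, Block 6→Pham, Block 7→Rivera.
Loads: Pham 2/2, Delgado 3/3, Rivera 1/2, Larsen 2/2, Wu 0/3 — all within limits.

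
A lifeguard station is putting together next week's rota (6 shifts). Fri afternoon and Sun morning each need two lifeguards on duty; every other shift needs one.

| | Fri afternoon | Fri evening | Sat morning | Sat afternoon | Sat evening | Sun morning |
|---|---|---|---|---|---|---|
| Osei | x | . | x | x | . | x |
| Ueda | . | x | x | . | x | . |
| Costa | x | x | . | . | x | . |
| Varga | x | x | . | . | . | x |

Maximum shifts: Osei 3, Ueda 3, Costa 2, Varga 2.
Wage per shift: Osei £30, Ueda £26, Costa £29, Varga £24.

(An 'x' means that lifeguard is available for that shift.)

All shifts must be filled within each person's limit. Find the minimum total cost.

£215

Sat afternoon can only be covered by Osei, so that assignment is forced.
Sun morning can only be covered by Osei and Varga, so that assignment is forced.
Picking the cheapest available lifeguard for each shift independently would cost £213, but that ignores the shift limits.
An optimal schedule: Fri afternoon→Varga+Costa, Fri evening→Ueda, Sat morning→Ueda, Sat afternoon→Osei, Sat evening→Ueda, Sun morning→Varga+Osei.
Total: 24 + 29 + 26 + 26 + 30 + 26 + 24 + 30 = £215.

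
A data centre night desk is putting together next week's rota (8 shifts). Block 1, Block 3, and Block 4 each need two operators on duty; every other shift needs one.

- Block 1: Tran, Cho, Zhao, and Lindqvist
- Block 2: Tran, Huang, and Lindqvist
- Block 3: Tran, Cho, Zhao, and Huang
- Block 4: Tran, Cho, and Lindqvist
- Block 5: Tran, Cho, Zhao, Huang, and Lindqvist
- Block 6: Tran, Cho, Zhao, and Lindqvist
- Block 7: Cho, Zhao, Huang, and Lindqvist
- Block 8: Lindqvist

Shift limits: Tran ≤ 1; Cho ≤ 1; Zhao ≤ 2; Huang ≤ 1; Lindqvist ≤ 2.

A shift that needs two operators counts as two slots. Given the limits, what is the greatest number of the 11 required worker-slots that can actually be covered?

Total capacity across all operators is 1+1+2+1+2 = 7, and 11 slots are needed, so at most 7 can be filled.
An assignment achieving 7: Block 1→Zhao, Block 2→Tran, Block 3→Zhao+Huang, Block 4→Cho+Lindqvist, Block 8→Lindqvist.
Loads: Tran 1/1, Cho 1/1, Zhao 2/2, Huang 1/1, Lindqvist 2/2.

7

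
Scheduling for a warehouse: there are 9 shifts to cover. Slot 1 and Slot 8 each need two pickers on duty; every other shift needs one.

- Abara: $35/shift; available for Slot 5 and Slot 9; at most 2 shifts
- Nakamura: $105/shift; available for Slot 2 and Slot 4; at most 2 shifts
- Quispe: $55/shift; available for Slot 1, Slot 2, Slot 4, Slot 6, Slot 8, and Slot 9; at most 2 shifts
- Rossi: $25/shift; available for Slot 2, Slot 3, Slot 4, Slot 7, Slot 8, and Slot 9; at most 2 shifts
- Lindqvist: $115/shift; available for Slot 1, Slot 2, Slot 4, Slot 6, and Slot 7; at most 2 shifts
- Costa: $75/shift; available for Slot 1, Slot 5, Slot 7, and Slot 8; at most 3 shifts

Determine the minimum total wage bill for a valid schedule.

Slot 3 can only be covered by Rossi, so that assignment is forced.
Picking the cheapest available picker for each shift independently would cost $425, but that ignores the shift limits.
An optimal schedule: Slot 1→Quispe+Costa, Slot 2→Nakamura, Slot 3→Rossi, Slot 4→Nakamura, Slot 5→Abara, Slot 6→Quispe, Slot 7→Costa, Slot 8→Rossi+Costa, Slot 9→Abara.
Total: 55 + 75 + 105 + 25 + 105 + 35 + 55 + 75 + 25 + 75 + 35 = $665.

$665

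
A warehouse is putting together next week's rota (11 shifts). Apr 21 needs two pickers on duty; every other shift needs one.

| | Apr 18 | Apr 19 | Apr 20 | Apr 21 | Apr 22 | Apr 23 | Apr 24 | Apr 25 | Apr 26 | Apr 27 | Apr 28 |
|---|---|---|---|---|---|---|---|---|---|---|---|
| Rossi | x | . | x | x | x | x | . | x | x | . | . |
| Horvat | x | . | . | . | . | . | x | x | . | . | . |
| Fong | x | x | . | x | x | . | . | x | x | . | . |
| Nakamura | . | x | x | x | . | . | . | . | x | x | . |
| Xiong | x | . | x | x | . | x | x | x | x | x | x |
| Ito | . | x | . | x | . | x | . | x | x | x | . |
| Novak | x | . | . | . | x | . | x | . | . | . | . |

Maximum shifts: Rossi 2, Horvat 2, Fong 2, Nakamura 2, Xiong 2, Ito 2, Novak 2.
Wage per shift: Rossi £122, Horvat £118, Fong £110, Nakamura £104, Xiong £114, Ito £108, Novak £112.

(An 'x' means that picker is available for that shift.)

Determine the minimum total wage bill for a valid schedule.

Apr 28 can only be covered by Xiong, so that assignment is forced.
Picking the cheapest available picker for each shift independently would cost £1290, but that ignores the shift limits.
An optimal schedule: Apr 18→Horvat, Apr 19→Nakamura, Apr 20→Nakamura, Apr 21→Fong+Xiong, Apr 22→Novak, Apr 23→Ito, Apr 24→Novak, Apr 25→Horvat, Apr 26→Fong, Apr 27→Ito, Apr 28→Xiong.
Total: 118 + 104 + 104 + 110 + 114 + 112 + 108 + 112 + 118 + 110 + 108 + 114 = £1332.

£1332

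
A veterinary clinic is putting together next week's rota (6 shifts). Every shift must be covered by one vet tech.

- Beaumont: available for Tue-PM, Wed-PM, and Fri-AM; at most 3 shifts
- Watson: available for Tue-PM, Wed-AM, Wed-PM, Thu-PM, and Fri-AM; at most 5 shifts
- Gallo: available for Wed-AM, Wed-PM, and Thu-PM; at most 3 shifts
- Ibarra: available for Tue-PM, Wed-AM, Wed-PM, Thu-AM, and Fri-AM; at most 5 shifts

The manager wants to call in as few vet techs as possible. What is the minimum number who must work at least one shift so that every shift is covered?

6 slots to fill and no one can take more than 5, so at least ⌈6/5⌉ = 2 vet techs are needed.
Watson and Ibarra alone can cover everything: Tue-PM→Watson, Wed-AM→Watson, Wed-PM→Watson, Thu-AM→Ibarra, Thu-PM→Watson, Fri-AM→Watson.

2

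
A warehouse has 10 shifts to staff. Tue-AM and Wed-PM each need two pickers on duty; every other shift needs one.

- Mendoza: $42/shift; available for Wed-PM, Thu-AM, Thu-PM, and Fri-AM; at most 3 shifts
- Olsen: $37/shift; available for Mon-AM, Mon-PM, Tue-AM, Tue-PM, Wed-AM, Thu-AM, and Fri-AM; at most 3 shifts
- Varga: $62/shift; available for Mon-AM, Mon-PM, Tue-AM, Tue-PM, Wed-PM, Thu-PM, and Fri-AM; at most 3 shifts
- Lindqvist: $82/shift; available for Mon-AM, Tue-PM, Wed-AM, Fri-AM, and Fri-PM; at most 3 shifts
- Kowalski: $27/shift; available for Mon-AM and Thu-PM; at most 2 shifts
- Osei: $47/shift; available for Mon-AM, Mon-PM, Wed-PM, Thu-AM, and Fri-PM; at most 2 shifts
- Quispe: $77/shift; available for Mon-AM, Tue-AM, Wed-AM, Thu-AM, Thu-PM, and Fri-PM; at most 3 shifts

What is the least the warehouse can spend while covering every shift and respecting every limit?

Picking the cheapest available picker for each shift independently would cost $474, but that ignores the shift limits.
An optimal schedule: Mon-AM→Kowalski, Mon-PM→Olsen, Tue-AM→Olsen+Varga, Tue-PM→Varga, Wed-AM→Olsen, Wed-PM→Mendoza+Osei, Thu-AM→Mendoza, Thu-PM→Kowalski, Fri-AM→Mendoza, Fri-PM→Osei.
Total: 27 + 37 + 37 + 62 + 62 + 37 + 42 + 47 + 42 + 27 + 42 + 47 = $509.

$509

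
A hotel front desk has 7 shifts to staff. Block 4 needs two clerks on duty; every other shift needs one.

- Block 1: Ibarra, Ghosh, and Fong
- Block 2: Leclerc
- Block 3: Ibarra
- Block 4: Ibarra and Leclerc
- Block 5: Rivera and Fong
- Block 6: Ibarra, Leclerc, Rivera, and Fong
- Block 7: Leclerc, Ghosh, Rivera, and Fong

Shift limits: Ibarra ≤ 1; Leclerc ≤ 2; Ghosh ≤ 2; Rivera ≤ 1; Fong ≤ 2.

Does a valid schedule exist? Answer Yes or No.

Total capacity is 8 and 8 slots are needed, so capacity alone doesn't rule it out.
Shifts {Block 3, Block 4} need 3 worker-slots in total, but the clerks available for any of those shifts (Ibarra and Leclerc) can supply at most 2 among them. So no valid schedule exists.

No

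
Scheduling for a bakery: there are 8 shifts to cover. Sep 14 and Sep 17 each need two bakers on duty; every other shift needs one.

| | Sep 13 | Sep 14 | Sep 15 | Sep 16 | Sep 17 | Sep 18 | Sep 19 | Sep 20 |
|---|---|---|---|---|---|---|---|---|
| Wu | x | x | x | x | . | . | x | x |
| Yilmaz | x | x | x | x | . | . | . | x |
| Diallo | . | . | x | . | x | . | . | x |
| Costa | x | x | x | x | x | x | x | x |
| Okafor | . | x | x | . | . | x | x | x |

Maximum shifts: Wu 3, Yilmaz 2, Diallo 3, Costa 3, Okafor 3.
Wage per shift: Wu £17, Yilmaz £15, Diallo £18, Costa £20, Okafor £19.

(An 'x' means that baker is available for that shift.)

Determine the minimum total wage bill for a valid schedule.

£174

Sep 17 can only be covered by Diallo and Costa, so that assignment is forced.
Picking the cheapest available baker for each shift independently would cost £166, but that ignores the shift limits.
An optimal schedule: Sep 13→Yilmaz, Sep 14→Yilmaz+Wu, Sep 15→Diallo, Sep 16→Wu, Sep 17→Diallo+Costa, Sep 18→Okafor, Sep 19→Wu, Sep 20→Diallo.
Total: 15 + 15 + 17 + 18 + 17 + 18 + 20 + 19 + 17 + 18 = £174.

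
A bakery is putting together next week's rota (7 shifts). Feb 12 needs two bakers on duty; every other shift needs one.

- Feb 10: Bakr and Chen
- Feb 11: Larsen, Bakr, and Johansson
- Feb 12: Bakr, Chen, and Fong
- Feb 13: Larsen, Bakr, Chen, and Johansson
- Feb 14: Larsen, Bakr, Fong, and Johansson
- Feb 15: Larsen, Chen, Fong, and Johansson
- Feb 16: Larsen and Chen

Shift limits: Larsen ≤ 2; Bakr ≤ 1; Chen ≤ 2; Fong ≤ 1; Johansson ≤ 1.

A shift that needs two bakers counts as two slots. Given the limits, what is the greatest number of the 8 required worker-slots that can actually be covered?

7

Total capacity across all bakers is 2+1+2+1+1 = 7, and 8 slots are needed, so at most 7 can be filled.
An assignment achieving 7: Feb 10→Bakr, Feb 11→Larsen, Feb 12→Chen+Fong, Feb 13→Chen, Feb 14→Johansson, Feb 16→Larsen.
Loads: Larsen 2/2, Bakr 1/1, Chen 2/2, Fong 1/1, Johansson 1/1.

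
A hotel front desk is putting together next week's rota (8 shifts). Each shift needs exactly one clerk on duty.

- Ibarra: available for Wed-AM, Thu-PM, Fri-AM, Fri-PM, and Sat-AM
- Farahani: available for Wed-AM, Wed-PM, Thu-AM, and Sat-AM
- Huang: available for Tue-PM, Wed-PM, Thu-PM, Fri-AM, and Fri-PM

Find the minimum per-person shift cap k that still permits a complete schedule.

3

With 3 clerks and 8 worker-slots to fill, someone must work at least ⌈8/3⌉ = 3 shifts, so k ≥ 3.
k = 3 works: Tue-PM→Huang, Wed-AM→Ibarra, Wed-PM→Farahani, Thu-AM→Farahani, Thu-PM→Ibarra, Fri-AM→Ibarra, Fri-PM→Huang, Sat-AM→Farahani.
Loads: Ibarra 3, Farahani 3, Huang 2 — all ≤ 3.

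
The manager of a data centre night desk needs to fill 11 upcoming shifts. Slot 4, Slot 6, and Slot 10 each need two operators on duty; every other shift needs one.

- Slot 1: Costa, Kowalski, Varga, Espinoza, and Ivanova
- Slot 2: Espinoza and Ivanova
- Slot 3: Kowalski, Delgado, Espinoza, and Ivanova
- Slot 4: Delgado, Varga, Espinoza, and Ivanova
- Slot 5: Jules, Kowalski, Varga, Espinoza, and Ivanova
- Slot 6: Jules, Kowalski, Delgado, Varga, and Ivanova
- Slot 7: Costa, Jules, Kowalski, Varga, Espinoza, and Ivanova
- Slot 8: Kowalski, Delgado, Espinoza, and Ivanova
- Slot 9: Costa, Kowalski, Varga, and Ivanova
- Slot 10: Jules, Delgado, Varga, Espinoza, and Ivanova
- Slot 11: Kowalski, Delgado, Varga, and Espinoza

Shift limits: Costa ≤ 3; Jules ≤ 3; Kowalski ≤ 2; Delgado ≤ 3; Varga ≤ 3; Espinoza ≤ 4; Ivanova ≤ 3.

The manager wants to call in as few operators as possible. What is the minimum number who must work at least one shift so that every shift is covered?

5

14 slots to fill and no one can take more than 4, so at least ⌈14/4⌉ = 4 operators are needed.
Any 4 operators together have capacity at most 4+3+3+3 = 13 < 14 slots, so 4 can never suffice.
Costa, Jules, Kowalski, Delgado, and Espinoza alone can cover everything: Slot 1→Costa, Slot 2→Espinoza, Slot 3→Kowalski, Slot 4→Delgado+Espinoza, Slot 5→Jules, Slot 6→Jules+Kowalski, Slot 7→Costa, Slot 8→Delgado, Slot 9→Costa, Slot 10→Jules+Delgado, Slot 11→Espinoza.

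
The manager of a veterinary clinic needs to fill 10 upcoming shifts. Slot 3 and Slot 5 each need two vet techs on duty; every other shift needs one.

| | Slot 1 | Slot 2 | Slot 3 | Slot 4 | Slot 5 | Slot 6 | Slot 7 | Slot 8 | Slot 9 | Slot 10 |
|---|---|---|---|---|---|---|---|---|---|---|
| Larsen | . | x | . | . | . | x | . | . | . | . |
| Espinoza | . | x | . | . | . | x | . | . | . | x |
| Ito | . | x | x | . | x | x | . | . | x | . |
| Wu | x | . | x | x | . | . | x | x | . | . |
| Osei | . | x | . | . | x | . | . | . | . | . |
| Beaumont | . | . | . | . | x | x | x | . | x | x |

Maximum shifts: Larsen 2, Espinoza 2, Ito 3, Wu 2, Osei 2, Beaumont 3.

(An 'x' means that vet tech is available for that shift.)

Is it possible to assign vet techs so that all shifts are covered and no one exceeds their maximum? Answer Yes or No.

No

Total capacity is 14 and 12 slots are needed, so capacity alone doesn't rule it out.
Shifts {Slot 1, Slot 3, Slot 4} need 4 worker-slots in total, but the vet techs available for any of those shifts (Ito and Wu) can supply at most 3 among them. So no valid schedule exists.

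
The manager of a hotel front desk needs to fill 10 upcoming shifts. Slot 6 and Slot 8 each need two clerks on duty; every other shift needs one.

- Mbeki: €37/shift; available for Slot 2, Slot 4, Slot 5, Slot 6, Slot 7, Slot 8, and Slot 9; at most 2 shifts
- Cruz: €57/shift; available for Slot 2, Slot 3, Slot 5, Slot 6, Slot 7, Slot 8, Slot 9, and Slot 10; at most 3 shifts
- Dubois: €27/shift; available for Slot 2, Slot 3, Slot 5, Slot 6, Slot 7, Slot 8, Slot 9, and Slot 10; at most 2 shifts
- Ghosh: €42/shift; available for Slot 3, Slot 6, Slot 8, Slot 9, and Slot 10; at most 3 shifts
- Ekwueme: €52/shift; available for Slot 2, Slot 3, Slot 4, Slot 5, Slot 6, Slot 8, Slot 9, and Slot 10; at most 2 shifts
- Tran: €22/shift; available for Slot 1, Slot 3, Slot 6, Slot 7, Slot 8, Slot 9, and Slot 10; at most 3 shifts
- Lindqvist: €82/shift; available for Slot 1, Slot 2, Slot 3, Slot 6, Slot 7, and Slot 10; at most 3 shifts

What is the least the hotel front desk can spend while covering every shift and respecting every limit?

€424

Picking the cheapest available clerk for each shift independently would cost €299, but that ignores the shift limits.
An optimal schedule: Slot 1→Tran, Slot 2→Dubois, Slot 3→Tran, Slot 4→Mbeki, Slot 5→Dubois, Slot 6→Ghosh+Ekwueme, Slot 7→Tran, Slot 8→Ghosh+Ekwueme, Slot 9→Mbeki, Slot 10→Ghosh.
Total: 22 + 27 + 22 + 37 + 27 + 42 + 52 + 22 + 42 + 52 + 37 + 42 = €424.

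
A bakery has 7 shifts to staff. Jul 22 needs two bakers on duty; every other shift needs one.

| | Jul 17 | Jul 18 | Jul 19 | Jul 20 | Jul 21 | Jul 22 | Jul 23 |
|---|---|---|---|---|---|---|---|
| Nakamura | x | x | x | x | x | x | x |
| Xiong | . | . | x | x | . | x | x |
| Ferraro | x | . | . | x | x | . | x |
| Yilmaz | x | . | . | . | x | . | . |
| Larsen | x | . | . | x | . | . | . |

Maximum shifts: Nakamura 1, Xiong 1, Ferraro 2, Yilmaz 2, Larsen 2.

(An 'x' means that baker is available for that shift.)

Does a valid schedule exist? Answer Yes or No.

No

Total capacity is 8 and 8 slots are needed, so capacity alone doesn't rule it out.
Shifts {Jul 18, Jul 22} need 3 worker-slots in total, but the bakers available for any of those shifts (Nakamura and Xiong) can supply at most 2 among them. So no valid schedule exists.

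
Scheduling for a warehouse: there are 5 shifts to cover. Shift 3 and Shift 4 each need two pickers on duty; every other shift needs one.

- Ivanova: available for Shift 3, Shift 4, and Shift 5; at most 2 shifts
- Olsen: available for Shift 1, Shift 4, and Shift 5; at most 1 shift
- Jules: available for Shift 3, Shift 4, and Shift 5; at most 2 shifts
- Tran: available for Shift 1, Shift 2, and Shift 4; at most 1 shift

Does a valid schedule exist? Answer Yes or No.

Shifts {Shift 1, Shift 2, Shift 3, Shift 4, Shift 5} need 7 worker-slots in total, but the pickers available for any of those shifts (Ivanova, Olsen, Jules, and Tran) can supply at most 6 among them. So no valid schedule exists.

No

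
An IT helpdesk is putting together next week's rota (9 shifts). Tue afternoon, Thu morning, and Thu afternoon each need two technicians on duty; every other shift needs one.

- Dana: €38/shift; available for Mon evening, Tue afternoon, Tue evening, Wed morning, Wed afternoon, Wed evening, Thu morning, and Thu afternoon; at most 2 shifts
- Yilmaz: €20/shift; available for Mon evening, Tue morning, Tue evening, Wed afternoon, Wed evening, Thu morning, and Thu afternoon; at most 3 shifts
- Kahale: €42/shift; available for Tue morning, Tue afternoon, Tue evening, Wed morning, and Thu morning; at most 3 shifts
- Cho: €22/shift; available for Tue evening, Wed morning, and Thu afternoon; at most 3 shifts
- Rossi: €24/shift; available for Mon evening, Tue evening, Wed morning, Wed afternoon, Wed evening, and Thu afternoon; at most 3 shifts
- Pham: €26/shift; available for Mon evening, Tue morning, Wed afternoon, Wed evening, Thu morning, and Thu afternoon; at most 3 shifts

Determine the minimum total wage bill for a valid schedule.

Tue afternoon can only be covered by Dana and Kahale, so that assignment is forced.
Picking the cheapest available technician for each shift independently would cost €290, but that ignores the shift limits.
An optimal schedule: Mon evening→Yilmaz, Tue morning→Yilmaz, Tue afternoon→Dana+Kahale, Tue evening→Cho, Wed morning→Cho, Wed afternoon→Rossi, Wed evening→Rossi, Thu morning→Yilmaz+Pham, Thu afternoon→Cho+Rossi.
Total: 20 + 20 + 38 + 42 + 22 + 22 + 24 + 24 + 20 + 26 + 22 + 24 = €304.

€304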